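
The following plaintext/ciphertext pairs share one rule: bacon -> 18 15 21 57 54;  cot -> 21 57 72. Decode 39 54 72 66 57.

intro

b(#2)→18 and a(#1)→15: differences scale by 3, so n = 3·pos + 12. The formula is n = 3×(alphabet index, a=1) + 12.
Reversing it on 39 54 72 66 57: 39→(39−12)÷3=9=i, 54→(54−12)÷3=14=n, 72→(72−12)÷3=20=t, 66→(66−12)÷3=18=r, 57→(57−12)÷3=15=o.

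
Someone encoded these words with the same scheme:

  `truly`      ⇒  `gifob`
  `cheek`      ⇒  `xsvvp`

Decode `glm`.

Each pair mirrors across the alphabet (t↔g, r↔i, u↔f): positions sum to 25. Letters are reflected about the middle of the alphabet (position → 25−position): Atbash.
Decoding glm: g↔t, l↔o, m↔n.

ton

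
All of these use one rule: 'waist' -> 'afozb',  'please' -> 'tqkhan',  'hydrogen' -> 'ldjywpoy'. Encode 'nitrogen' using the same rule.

rnzywpoy

In waist: w→a is +4, a→f is +5, i→o is +6, s→z is +7 — the shift increases by 1 each position. Each letter shifts forward by (position + 4), i.e. 4, 5, 6, … — the shift grows by one for each successive letter.
On nitrogen: n+4=r, i+5=n, t+6=z, r+7=y, o+8=w, g+9=p, e+10=o, n+11=y.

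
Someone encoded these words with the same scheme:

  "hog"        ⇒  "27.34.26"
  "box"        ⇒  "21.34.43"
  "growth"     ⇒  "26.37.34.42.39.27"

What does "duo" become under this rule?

23.40.34

Letters become their 1-based position plus 19 (so a→20, b→21, …).
Applying it to duo: d=4→23, u=21→40, o=15→34.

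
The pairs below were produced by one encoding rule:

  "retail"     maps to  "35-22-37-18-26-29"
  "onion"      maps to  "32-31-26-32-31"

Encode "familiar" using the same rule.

Letters become their 1-based position plus 17 (so a→18, b→19, …).
For familiar: f=6→23, a=1→18, m=13→30, i=9→26, l=12→29, i=9→26, a=1→18, r=18→35.

23-18-30-26-29-26-18-35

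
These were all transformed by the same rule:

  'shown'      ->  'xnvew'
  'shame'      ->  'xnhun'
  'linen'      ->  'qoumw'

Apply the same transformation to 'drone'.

ixvvn

Letter i (0-indexed) is shifted by i+5, so successive shifts are 5, 6, 7, ….
On drone: d+5=i, r+6=x, o+7=v, n+8=v, e+9=n.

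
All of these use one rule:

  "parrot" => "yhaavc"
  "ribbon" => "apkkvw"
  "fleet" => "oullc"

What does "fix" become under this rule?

opg

Vowels shift forward by 7 and consonants shift forward by 9.
For fix: f(cons)+9=o, i(vowel)+7=p, x(cons)+9=g.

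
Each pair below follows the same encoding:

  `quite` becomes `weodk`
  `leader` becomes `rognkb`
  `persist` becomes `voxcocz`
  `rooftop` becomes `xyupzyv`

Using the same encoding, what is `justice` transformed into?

Shifts by position in quite: pos 0: q→w (+6), pos 1: u→e (+10), pos 2: i→o (+6), pos 3: t→d (+10) — repeating every 2. A repeating key of period 2 is used — shifts +6, +10 over and over.
Applying it to justice: j+6=p, u+10=e, s+6=y, t+10=d, i+6=o, c+10=m, e+6=k.

peydomk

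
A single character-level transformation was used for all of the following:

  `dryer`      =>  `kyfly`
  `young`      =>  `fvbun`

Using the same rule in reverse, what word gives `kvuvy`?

donor

Compare letters: d→k is +7, r→y is +7, y→f is +7 — a constant shift. This is a Caesar cipher with shift 7.
Decoding kvuvy: k−7=d, v−7=o, u−7=n, v−7=o, y−7=r.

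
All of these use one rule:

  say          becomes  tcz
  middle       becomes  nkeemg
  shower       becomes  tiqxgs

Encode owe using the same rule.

qxg

The shift depends on letter class: consonant s→t is +1, but vowel a→c is +2. The rule splits by letter class: vowels +2, consonants +1.
Applying it to owe: o(vowel)+2=q, w(cons)+1=x, e(vowel)+2=g.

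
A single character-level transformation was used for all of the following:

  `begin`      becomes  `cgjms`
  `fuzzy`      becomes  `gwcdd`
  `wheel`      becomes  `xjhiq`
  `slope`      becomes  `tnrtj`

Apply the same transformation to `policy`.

qqomhe

In begin: b→c is +1, e→g is +2, g→j is +3, i→m is +4 — the shift increases by 1 each position. Each letter shifts forward by (position + 1), i.e. 1, 2, 3, … — the shift grows by one for each successive letter.
Applying it to policy: p+1=q, o+2=q, l+3=o, i+4=m, c+5=h, y+6=e.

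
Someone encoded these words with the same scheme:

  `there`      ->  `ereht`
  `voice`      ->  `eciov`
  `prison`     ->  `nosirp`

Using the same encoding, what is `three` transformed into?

The output letters match the input read backwards: there reversed is ereht. It's just the letters in reverse order.
On three: reverse → eerht.

eerht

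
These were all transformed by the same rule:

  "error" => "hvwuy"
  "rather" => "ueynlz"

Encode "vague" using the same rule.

In error: e→h is +3, r→v is +4, r→w is +5, o→u is +6 — the shift increases by 1 each position. Each letter shifts forward by (position + 3), i.e. 3, 4, 5, … — the shift grows by one for each successive letter.
On vague: v+3=y, a+4=e, g+5=l, u+6=a, e+7=l.

yelal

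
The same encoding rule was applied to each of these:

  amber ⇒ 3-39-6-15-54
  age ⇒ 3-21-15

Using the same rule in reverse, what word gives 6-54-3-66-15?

Each letter becomes 3×(its alphabet position, a=1..z=26).
Undoing it on 6-54-3-66-15: 6→(6−0)÷3=2=b, 54→(54−0)÷3=18=r, 3→(3−0)÷3=1=a, 66→(66−0)÷3=22=v, 15→(15−0)÷3=5=e.

brave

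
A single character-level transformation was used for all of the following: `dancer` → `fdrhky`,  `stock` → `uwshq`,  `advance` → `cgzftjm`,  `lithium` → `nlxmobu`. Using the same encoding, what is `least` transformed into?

nhexz

In dancer: d→f is +2, a→d is +3, n→r is +4, c→h is +5 — the shift increases by 1 each position. Letter i (0-indexed) is shifted by i+2, so successive shifts are 2, 3, 4, ….
On least: l+2=n, e+3=h, a+4=e, s+5=x, t+6=z.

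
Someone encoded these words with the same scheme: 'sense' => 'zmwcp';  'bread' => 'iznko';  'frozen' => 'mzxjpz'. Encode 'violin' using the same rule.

cqxvtz

In sense: s→z is +7, e→m is +8, n→w is +9, s→c is +10 — the shift increases by 1 each position. Each letter shifts forward by (position + 7), i.e. 7, 8, 9, … — the shift grows by one for each successive letter.
Applying it to violin: v+7=c, i+8=q, o+9=x, l+10=v, i+11=t, n+12=z.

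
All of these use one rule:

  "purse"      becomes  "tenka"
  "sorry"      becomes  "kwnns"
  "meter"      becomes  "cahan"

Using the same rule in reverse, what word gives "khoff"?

Treating letters as 0–25, the rule is x ↦ 23x + 12 (mod 26).
Decoding khoff: k(10)→17·(10−12)≡18=s; h(7)→17·(7−12)≡19=t; o(14)→17·(14−12)≡8=i; f(5)→17·(5−12)≡11=l; f(5)→17·(5−12)≡11=l (all mod 26).

still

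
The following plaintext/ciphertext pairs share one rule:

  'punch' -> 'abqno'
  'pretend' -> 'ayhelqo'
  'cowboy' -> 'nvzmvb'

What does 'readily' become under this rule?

cldopoj

Shifts by position in punch: pos 0: p→a (+11), pos 1: u→b (+7), pos 2: n→q (+3), pos 3: c→n (+11), pos 4: h→o (+7) — repeating every 3. A repeating key of period 3 is used — shifts +11, +7, +3 over and over.
For readily: r+11=c, e+7=l, a+3=d, d+11=o, i+7=p, l+3=o, y+11=j.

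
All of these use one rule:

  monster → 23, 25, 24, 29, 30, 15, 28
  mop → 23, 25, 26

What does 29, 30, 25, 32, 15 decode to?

m is letter #13 and maps to 23: an offset of 10. Letters become their 1-based position plus 10 (so a→11, b→12, …).
Decoding 29, 30, 25, 32, 15: 29→(29−10)÷1=19=s, 30→(30−10)÷1=20=t, 25→(25−10)÷1=15=o, 32→(32−10)÷1=22=v, 15→(15−10)÷1=5=e.

stove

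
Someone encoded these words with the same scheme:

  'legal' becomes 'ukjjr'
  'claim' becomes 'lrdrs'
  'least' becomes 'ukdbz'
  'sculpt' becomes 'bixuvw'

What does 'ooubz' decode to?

Shifts by position in legal: pos 0: l→u (+9), pos 1: e→k (+6), pos 2: g→j (+3), pos 3: a→j (+9), pos 4: l→r (+6) — repeating every 3. The shifts repeat in a cycle of length 3: positions 0,1,… shift by +9, +6, +3, then the pattern repeats.
Decoding ooubz: o−9=f, o−6=i, u−3=r, b−9=s, z−6=t.

first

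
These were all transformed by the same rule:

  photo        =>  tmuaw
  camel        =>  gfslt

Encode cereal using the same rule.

gjxliu

In photo: p→t is +4, h→m is +5, o→u is +6, t→a is +7 — the shift increases by 1 each position. Each letter shifts forward by (position + 4), i.e. 4, 5, 6, … — the shift grows by one for each successive letter.
Applying it to cereal: c+4=g, e+5=j, r+6=x, e+7=l, a+8=i, l+9=u.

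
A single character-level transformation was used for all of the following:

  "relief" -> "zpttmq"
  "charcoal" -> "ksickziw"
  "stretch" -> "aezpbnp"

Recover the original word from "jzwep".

booth

The shifts repeat in a cycle of length 2: positions 0,1,… shift by +8, +11, then the pattern repeats.
Decoding jzwep: j−8=b, z−11=o, w−8=o, e−11=t, p−8=h.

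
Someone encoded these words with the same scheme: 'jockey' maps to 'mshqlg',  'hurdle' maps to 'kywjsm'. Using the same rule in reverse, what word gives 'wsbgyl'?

In jockey: j→m is +3, o→s is +4, c→h is +5, k→q is +6 — the shift increases by 1 each position. The shift increases by 1 at each position, starting from +3: 3, 4, 5, ….
Decoding wsbgyl: w−3=t, s−4=o, b−5=w, g−6=a, y−7=r, l−8=d.

toward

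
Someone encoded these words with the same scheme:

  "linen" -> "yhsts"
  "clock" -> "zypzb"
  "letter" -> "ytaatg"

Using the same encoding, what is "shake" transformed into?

l(11)→y(24) and i(8)→h(7) fit y≡23x+5 (mod 26); the inverse of 23 mod 26 is 17. Treating letters as 0–25, the rule is x ↦ 23x + 5 (mod 26).
For shake: s(18)→23·18+5≡3=d; h(7)→23·7+5≡10=k; a(0)→23·0+5≡5=f; k(10)→23·10+5≡1=b; e(4)→23·4+5≡19=t (all mod 26).

dkfbt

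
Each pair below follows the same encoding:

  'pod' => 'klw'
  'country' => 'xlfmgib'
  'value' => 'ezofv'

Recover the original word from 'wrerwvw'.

divided

Each pair mirrors across the alphabet (p↔k, o↔l, d↔w): positions sum to 25. Letters are reflected about the middle of the alphabet (position → 25−position): Atbash.
Decoding wrerwvw: w↔d, r↔i, e↔v, r↔i, w↔d, v↔e, w↔d.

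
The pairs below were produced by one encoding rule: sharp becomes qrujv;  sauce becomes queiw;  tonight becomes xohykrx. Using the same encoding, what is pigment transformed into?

s(18)→q(16) and h(7)→r(17) fit y≡7x+20 (mod 26); the inverse of 7 mod 26 is 15. Each letter's alphabet position (a=0..z=25) is mapped through 7·x+20 mod 26 — an affine cipher.
On pigment: p(15)→7·15+20≡21=v; i(8)→7·8+20≡24=y; g(6)→7·6+20≡10=k; m(12)→7·12+20≡0=a; e(4)→7·4+20≡22=w; n(13)→7·13+20≡7=h; t(19)→7·19+20≡23=x (all mod 26).

vykawhx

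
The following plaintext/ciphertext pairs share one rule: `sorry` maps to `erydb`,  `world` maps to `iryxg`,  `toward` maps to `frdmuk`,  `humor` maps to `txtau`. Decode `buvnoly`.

problem

Shifts by position in sorry: pos 0: s→e (+12), pos 1: o→r (+3), pos 2: r→y (+7), pos 3: r→d (+12), pos 4: y→b (+3) — repeating every 3. The shifts repeat in a cycle of length 3: positions 0,1,… shift by +12, +3, +7, then the pattern repeats.
Reversing it on buvnoly: b−12=p, u−3=r, v−7=o, n−12=b, o−3=l, l−7=e, y−12=m.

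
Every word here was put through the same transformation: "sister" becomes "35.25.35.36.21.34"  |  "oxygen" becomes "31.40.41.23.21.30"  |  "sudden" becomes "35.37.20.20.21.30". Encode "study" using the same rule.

35.36.37.20.41

s is letter #19 and maps to 35: an offset of 16. The number is (letter's place in the alphabet, a=1) + 16.
For study: s=19→35, t=20→36, u=21→37, d=4→20, y=25→41.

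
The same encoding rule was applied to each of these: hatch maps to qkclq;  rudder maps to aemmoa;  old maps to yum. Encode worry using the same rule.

Two shifts are in play — +10 for a/e/i/o/u, +9 for every other letter.
Applying it to worry: w(cons)+9=f, o(vowel)+10=y, r(cons)+9=a, r(cons)+9=a, y(cons)+9=h.

fyaah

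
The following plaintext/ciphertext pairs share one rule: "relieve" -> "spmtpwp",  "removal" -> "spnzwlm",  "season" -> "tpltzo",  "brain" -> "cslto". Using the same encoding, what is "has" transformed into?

The shift depends on letter class: consonant r→s is +1, but vowel e→p is +11. The rule splits by letter class: vowels +11, consonants +1.
Applying it to has: h(cons)+1=i, a(vowel)+11=l, s(cons)+1=t.

ilt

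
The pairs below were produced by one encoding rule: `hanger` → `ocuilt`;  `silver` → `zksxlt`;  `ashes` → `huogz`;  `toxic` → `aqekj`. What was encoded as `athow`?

tramp

Shifts by position in hanger: pos 0: h→o (+7), pos 1: a→c (+2), pos 2: n→u (+7), pos 3: g→i (+2) — repeating every 2. It's a Vigenère-style cipher with numeric key [7,2]: position i shifts by key[i mod 2].
Decoding athow: a−7=t, t−2=r, h−7=a, o−2=m, w−7=p.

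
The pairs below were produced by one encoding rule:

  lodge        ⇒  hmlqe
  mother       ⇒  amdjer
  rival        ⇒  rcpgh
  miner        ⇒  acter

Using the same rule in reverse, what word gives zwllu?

Each letter's alphabet position (a=0..z=25) is mapped through 19·x+6 mod 26 — an affine cipher.
Reversing it on zwllu: z(25)→11·(25−6)≡1=b; w(22)→11·(22−6)≡20=u; l(11)→11·(11−6)≡3=d; l(11)→11·(11−6)≡3=d; u(20)→11·(20−6)≡24=y (all mod 26).

buddy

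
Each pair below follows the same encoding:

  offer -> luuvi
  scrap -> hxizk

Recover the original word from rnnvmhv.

Each pair mirrors across the alphabet (o↔l, f↔u, f↔u): positions sum to 25. Letters are reflected about the middle of the alphabet (position → 25−position): Atbash.
Undoing it on rnnvmhv: r↔i, n↔m, n↔m, v↔e, m↔n, h↔s, v↔e.

immense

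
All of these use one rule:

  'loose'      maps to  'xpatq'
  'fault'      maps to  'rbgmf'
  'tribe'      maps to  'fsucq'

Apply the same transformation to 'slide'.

emueq

Shifts by position in loose: pos 0: l→x (+12), pos 1: o→p (+1), pos 2: o→a (+12), pos 3: s→t (+1) — repeating every 2. A repeating key of period 2 is used — shifts +12, +1 over and over.
On slide: s+12=e, l+1=m, i+12=u, d+1=e, e+12=q.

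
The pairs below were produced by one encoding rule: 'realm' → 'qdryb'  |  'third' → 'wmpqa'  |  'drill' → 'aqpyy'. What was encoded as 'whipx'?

toxic

r(17)→q(16) and e(4)→d(3) fit y≡3x+17 (mod 26); the inverse of 3 mod 26 is 9. Each letter's alphabet position (a=0..z=25) is mapped through 3·x+17 mod 26 — an affine cipher.
Undoing it on whipx: w(22)→9·(22−17)≡19=t; h(7)→9·(7−17)≡14=o; i(8)→9·(8−17)≡23=x; p(15)→9·(15−17)≡8=i; x(23)→9·(23−17)≡2=c (all mod 26).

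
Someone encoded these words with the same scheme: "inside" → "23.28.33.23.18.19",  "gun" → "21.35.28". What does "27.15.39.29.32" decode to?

Each letter is replaced by its alphabet position (a=1..z=26) + 14.
Decoding 27.15.39.29.32: 27→(27−14)÷1=13=m, 15→(15−14)÷1=1=a, 39→(39−14)÷1=25=y, 29→(29−14)÷1=15=o, 32→(32−14)÷1=18=r.

mayor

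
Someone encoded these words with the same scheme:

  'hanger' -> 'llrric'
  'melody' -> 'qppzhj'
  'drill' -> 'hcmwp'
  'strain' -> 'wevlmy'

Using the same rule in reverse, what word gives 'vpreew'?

Shifts by position in hanger: pos 0: h→l (+4), pos 1: a→l (+11), pos 2: n→r (+4), pos 3: g→r (+11) — repeating every 2. It's a Vigenère-style cipher with numeric key [4,11]: position i shifts by key[i mod 2].
Decoding vpreew: v−4=r, p−11=e, r−4=n, e−11=t, e−4=a, w−11=l.

rental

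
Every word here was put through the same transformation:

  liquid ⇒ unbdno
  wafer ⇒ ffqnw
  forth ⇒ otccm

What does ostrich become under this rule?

xxeannq

Shifts by position in liquid: pos 0: l→u (+9), pos 1: i→n (+5), pos 2: q→b (+11), pos 3: u→d (+9), pos 4: i→n (+5), pos 5: d→o (+11) — repeating every 3. It's a Vigenère-style cipher with numeric key [9,5,11]: position i shifts by key[i mod 3].
Applying it to ostrich: o+9=x, s+5=x, t+11=e, r+9=a, i+5=n, c+11=n, h+9=q.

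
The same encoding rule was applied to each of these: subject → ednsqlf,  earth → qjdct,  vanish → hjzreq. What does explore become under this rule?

qgbuaaq

It's a Vigenère-style cipher with numeric key [12,9]: position i shifts by key[i mod 2].
On explore: e+12=q, x+9=g, p+12=b, l+9=u, o+12=a, r+9=a, e+12=q.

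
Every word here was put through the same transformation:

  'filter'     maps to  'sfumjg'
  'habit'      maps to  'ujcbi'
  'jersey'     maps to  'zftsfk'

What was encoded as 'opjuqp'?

option

The output letters match the input read backwards, each shifted +1: filter reversed is retlif. The word is reversed, then every letter is shifted forward by 1.
Reversing it on opjuqp: shift back: o−1=n, p−1=o, j−1=i, u−1=t, q−1=p, p−1=o → noitpo; then reverse → option.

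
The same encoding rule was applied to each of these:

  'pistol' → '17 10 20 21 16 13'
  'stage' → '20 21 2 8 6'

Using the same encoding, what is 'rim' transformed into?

Each letter is replaced by its alphabet position (a=1..z=26) + 1.
Applying it to rim: r=18→19, i=9→10, m=13→14.

19 10 14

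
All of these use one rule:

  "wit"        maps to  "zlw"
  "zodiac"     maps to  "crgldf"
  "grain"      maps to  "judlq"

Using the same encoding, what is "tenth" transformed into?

whqwk

Compare letters: w→z is +3, i→l is +3, t→w is +3 — a constant shift. It's a constant shift of +3 (ROT3).
On tenth: t+3=w, e+3=h, n+3=q, t+3=w, h+3=k.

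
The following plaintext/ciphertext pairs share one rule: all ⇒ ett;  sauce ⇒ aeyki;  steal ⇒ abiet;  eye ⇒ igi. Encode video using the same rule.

dmlis

The shift depends on letter class: consonant l→t is +8, but vowel a→e is +4. Vowels shift forward by 4 and consonants shift forward by 8.
For video: v(cons)+8=d, i(vowel)+4=m, d(cons)+8=l, e(vowel)+4=i, o(vowel)+4=s.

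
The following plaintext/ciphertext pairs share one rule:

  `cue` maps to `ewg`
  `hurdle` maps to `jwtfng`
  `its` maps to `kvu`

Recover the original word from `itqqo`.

Compare letters: c→e is +2, u→w is +2, e→g is +2 — a constant shift. Every letter moves 2 places later in the alphabet, wrapping around z→a.
Reversing it on itqqo: i−2=g, t−2=r, q−2=o, q−2=o, o−2=m.

groom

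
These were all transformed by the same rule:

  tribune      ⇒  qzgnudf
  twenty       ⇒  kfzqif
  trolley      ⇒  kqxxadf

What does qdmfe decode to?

The output letters match the input read backwards, each shifted +12: tribune reversed is enubirt. Two steps: reverse the string, then apply a Caesar shift of +12.
Reversing it on qdmfe: shift back: q−12=e, d−12=r, m−12=a, f−12=t, e−12=s → erats; then reverse → stare.

stare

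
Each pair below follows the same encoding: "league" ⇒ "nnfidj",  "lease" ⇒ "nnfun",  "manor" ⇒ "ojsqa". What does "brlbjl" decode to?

Shifts by position in league: pos 0: l→n (+2), pos 1: e→n (+9), pos 2: a→f (+5), pos 3: g→i (+2), pos 4: u→d (+9), pos 5: e→j (+5) — repeating every 3. A repeating key of period 3 is used — shifts +2, +9, +5 over and over.
Decoding brlbjl: b−2=z, r−9=i, l−5=g, b−2=z, j−9=a, l−5=g.

zigzag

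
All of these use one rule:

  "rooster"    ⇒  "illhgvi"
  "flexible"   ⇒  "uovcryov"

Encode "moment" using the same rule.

nlnvmg

Each letter is replaced by its mirror in the alphabet: a↔z, b↔y, c↔x, and so on (the Atbash cipher).
For moment: m↔n, o↔l, m↔n, e↔v, n↔m, t↔g.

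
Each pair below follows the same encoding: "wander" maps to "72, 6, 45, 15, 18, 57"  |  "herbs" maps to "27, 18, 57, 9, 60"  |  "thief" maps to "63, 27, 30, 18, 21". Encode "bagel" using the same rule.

w(#23)→72 and a(#1)→6: differences scale by 3, so n = 3·pos + 3. The formula is n = 3×(alphabet index, a=1) + 3.
On bagel: b=2→9, a=1→6, g=7→24, e=5→18, l=12→39.

9, 6, 24, 18, 39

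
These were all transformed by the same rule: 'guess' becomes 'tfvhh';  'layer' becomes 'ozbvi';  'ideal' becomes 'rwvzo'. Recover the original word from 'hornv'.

Each pair mirrors across the alphabet (g↔t, u↔f, e↔v): positions sum to 25. Each letter is replaced by its mirror in the alphabet: a↔z, b↔y, c↔x, and so on (the Atbash cipher).
Undoing it on hornv: h↔s, o↔l, r↔i, n↔m, v↔e.

slime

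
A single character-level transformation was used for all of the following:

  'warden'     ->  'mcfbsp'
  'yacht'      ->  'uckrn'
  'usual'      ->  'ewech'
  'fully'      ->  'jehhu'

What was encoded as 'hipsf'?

Each letter's alphabet position (a=0..z=25) is mapped through 17·x+2 mod 26 — an affine cipher.
Reversing it on hipsf: h(7)→23·(7−2)≡11=l; i(8)→23·(8−2)≡8=i; p(15)→23·(15−2)≡13=n; s(18)→23·(18−2)≡4=e; f(5)→23·(5−2)≡17=r (all mod 26).

liner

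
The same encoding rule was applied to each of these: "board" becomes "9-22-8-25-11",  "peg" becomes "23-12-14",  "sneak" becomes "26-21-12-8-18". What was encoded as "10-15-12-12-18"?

cheek

Each letter is replaced by its alphabet position (a=1..z=26) + 7.
Reversing it on 10-15-12-12-18: 10→(10−7)÷1=3=c, 15→(15−7)÷1=8=h, 12→(12−7)÷1=5=e, 12→(12−7)÷1=5=e, 18→(18−7)÷1=11=k.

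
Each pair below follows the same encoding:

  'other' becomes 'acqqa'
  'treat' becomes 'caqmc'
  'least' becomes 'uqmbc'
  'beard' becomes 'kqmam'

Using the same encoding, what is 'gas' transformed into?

pmb

The shift depends on letter class: consonant t→c is +9, but vowel o→a is +12. Two shifts are in play — +12 for a/e/i/o/u, +9 for every other letter.
On gas: g(cons)+9=p, a(vowel)+12=m, s(cons)+9=b.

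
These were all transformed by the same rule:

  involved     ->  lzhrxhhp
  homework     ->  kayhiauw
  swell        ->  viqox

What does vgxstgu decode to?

It's a Vigenère-style cipher with numeric key [3,12,12]: position i shifts by key[i mod 3].
Reversing it on vgxstgu: v−3=s, g−12=u, x−12=l, s−3=p, t−12=h, g−12=u, u−3=r.

sulphur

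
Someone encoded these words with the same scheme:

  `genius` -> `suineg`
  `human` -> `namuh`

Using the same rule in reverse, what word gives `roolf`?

floor

The word is simply reversed.
Undoing it on roolf: then reverse → floor.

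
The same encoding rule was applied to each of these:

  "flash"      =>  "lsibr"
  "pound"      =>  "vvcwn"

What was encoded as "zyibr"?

trash

In flash: f→l is +6, l→s is +7, a→i is +8, s→b is +9 — the shift increases by 1 each position. Letter i (0-indexed) is shifted by i+6, so successive shifts are 6, 7, 8, ….
Decoding zyibr: z−6=t, y−7=r, i−8=a, b−9=s, r−10=h.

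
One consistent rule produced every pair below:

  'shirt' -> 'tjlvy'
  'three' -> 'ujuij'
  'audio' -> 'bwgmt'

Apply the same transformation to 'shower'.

tjrajx

In shirt: s→t is +1, h→j is +2, i→l is +3, r→v is +4 — the shift increases by 1 each position. Each letter shifts forward by (position + 1), i.e. 1, 2, 3, … — the shift grows by one for each successive letter.
Applying it to shower: s+1=t, h+2=j, o+3=r, w+4=a, e+5=j, r+6=x.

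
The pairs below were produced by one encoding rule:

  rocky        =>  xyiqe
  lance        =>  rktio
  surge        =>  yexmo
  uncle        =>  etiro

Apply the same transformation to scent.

The shift depends on letter class: consonant r→x is +6, but vowel o→y is +10. Vowels shift forward by 10 and consonants shift forward by 6.
For scent: s(cons)+6=y, c(cons)+6=i, e(vowel)+10=o, n(cons)+6=t, t(cons)+6=z.

yiotz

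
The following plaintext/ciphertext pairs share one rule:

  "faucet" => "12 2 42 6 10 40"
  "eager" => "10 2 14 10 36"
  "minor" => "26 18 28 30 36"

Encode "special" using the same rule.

38 32 10 6 18 2 24

Each letter becomes 2×(its alphabet position, a=1..z=26).
For special: s=19→38, p=16→32, e=5→10, c=3→6, i=9→18, a=1→2, l=12→24.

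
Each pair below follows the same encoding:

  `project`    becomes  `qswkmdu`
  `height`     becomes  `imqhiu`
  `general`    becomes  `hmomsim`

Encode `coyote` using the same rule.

dwzwum

Two shifts are in play — +8 for a/e/i/o/u, +1 for every other letter.
Applying it to coyote: c(cons)+1=d, o(vowel)+8=w, y(cons)+1=z, o(vowel)+8=w, t(cons)+1=u, e(vowel)+8=m.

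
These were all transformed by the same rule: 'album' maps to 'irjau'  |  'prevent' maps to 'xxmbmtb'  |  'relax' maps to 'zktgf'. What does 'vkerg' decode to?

A repeating key of period 2 is used — shifts +8, +6 over and over.
Reversing it on vkerg: v−8=n, k−6=e, e−8=w, r−6=l, g−8=y.

newly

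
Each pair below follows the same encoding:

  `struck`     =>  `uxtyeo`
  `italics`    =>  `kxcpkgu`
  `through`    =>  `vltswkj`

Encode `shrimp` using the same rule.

Shifts by position in struck: pos 0: s→u (+2), pos 1: t→x (+4), pos 2: r→t (+2), pos 3: u→y (+4) — repeating every 2. It's a Vigenère-style cipher with numeric key [2,4]: position i shifts by key[i mod 2].
For shrimp: s+2=u, h+4=l, r+2=t, i+4=m, m+2=o, p+4=t.

ultmot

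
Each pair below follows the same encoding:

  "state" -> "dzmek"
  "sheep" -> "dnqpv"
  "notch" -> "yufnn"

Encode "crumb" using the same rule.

nxgxh

Shifts by position in state: pos 0: s→d (+11), pos 1: t→z (+6), pos 2: a→m (+12), pos 3: t→e (+11), pos 4: e→k (+6) — repeating every 3. The shifts repeat in a cycle of length 3: positions 0,1,… shift by +11, +6, +12, then the pattern repeats.
On crumb: c+11=n, r+6=x, u+12=g, m+11=x, b+6=h.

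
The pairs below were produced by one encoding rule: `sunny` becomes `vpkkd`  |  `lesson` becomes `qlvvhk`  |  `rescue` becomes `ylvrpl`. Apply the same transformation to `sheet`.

This is an affine cipher: with a=0,…,z=25, each position x becomes (23x+23) mod 26.
Applying it to sheet: s(18)→23·18+23≡21=v; h(7)→23·7+23≡2=c; e(4)→23·4+23≡11=l; e(4)→23·4+23≡11=l; t(19)→23·19+23≡18=s (all mod 26).

vclls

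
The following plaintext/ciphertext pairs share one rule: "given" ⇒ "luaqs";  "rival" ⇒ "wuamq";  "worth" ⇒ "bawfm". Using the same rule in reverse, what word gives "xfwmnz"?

strain

Shifts by position in given: pos 0: g→l (+5), pos 1: i→u (+12), pos 2: v→a (+5), pos 3: e→q (+12) — repeating every 2. It's a Vigenère-style cipher with numeric key [5,12]: position i shifts by key[i mod 2].
Reversing it on xfwmnz: x−5=s, f−12=t, w−5=r, m−12=a, n−5=i, z−12=n.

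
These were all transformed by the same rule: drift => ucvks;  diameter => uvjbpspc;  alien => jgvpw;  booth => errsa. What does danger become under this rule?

d(3)→u(20) and r(17)→c(2) fit y≡21x+9 (mod 26); the inverse of 21 mod 26 is 5. This is an affine cipher: with a=0,…,z=25, each position x becomes (21x+9) mod 26.
For danger: d(3)→21·3+9≡20=u; a(0)→21·0+9≡9=j; n(13)→21·13+9≡22=w; g(6)→21·6+9≡5=f; e(4)→21·4+9≡15=p; r(17)→21·17+9≡2=c (all mod 26).

ujwfpc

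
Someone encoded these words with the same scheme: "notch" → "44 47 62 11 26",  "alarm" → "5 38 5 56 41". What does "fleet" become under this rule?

n(#14)→44 and o(#15)→47: differences scale by 3, so n = 3·pos + 2. The formula is n = 3×(alphabet index, a=1) + 2.
Applying it to fleet: f=6→20, l=12→38, e=5→17, e=5→17, t=20→62.

20 38 17 17 62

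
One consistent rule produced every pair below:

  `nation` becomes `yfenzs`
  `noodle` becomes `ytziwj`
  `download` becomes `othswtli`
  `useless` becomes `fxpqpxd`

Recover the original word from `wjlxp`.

lease

A repeating key of period 2 is used — shifts +11, +5 over and over.
Undoing it on wjlxp: w−11=l, j−5=e, l−11=a, x−5=s, p−11=e.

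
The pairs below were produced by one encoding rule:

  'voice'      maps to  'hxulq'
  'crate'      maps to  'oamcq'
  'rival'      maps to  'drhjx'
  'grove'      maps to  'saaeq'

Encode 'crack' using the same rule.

oamlw

A repeating key of period 2 is used — shifts +12, +9 over and over.
For crack: c+12=o, r+9=a, a+12=m, c+9=l, k+12=w.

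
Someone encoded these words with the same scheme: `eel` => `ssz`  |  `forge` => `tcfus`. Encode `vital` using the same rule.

Compare letters: e→s is +14, e→s is +14, l→z is +14 — a constant shift. This is a Caesar cipher with shift 14.
For vital: v+14=j, i+14=w, t+14=h, a+14=o, l+14=z.

jwhoz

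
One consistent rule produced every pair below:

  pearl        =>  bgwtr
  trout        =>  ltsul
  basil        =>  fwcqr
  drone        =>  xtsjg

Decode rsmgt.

This is an affine cipher: with a=0,…,z=25, each position x becomes (9x+22) mod 26.
Undoing it on rsmgt: r(17)→3·(17−22)≡11=l; s(18)→3·(18−22)≡14=o; m(12)→3·(12−22)≡22=w; g(6)→3·(6−22)≡4=e; t(19)→3·(19−22)≡17=r (all mod 26).

lower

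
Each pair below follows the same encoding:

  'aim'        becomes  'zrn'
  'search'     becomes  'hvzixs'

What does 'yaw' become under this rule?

bzd

This is the alphabet-reversal cipher (Atbash): a becomes z, b becomes y, etc.
Applying it to yaw: y↔b, a↔z, w↔d.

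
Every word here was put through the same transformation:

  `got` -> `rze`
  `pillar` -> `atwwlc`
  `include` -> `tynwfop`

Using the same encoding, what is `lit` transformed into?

Compare letters: g→r is +11, o→z is +11, t→e is +11 — a constant shift. This is a Caesar cipher with shift 11.
For lit: l+11=w, i+11=t, t+11=e.

wte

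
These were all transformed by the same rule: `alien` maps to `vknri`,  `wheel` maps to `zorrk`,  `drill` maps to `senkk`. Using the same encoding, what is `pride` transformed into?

gensr

Treating letters as 0–25, the rule is x ↦ 25x + 21 (mod 26).
For pride: p(15)→25·15+21≡6=g; r(17)→25·17+21≡4=e; i(8)→25·8+21≡13=n; d(3)→25·3+21≡18=s; e(4)→25·4+21≡17=r (all mod 26).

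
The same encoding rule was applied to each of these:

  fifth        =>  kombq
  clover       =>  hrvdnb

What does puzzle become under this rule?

uaghuo

In fifth: f→k is +5, i→o is +6, f→m is +7, t→b is +8 — the shift increases by 1 each position. Each letter shifts forward by (position + 5), i.e. 5, 6, 7, … — the shift grows by one for each successive letter.
On puzzle: p+5=u, u+6=a, z+7=g, z+8=h, l+9=u, e+10=o.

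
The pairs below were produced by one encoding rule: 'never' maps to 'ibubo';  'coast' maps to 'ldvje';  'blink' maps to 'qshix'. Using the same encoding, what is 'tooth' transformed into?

This is an affine cipher: with a=0,…,z=25, each position x becomes (21x+21) mod 26.
Applying it to tooth: t(19)→21·19+21≡4=e; o(14)→21·14+21≡3=d; o(14)→21·14+21≡3=d; t(19)→21·19+21≡4=e; h(7)→21·7+21≡12=m (all mod 26).

eddem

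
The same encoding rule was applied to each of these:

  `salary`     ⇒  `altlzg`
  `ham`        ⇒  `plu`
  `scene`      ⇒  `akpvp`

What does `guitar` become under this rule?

The shift depends on letter class: consonant s→a is +8, but vowel a→l is +11. The rule splits by letter class: vowels +11, consonants +8.
On guitar: g(cons)+8=o, u(vowel)+11=f, i(vowel)+11=t, t(cons)+8=b, a(vowel)+11=l, r(cons)+8=z.

oftblz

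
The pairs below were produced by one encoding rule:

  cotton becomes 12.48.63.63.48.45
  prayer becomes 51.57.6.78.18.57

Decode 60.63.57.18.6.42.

stream

c(#3)→12 and o(#15)→48: differences scale by 3, so n = 3·pos + 3. With a=1..z=26, the number is 3·pos + 3.
Reversing it on 60.63.57.18.6.42: 60→(60−3)÷3=19=s, 63→(63−3)÷3=20=t, 57→(57−3)÷3=18=r, 18→(18−3)÷3=5=e, 6→(6−3)÷3=1=a, 42→(42−3)÷3=13=m.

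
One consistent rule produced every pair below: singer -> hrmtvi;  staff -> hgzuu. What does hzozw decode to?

This is the alphabet-reversal cipher (Atbash): a becomes z, b becomes y, etc.
Reversing it on hzozw: h↔s, z↔a, o↔l, z↔a, w↔d.

salad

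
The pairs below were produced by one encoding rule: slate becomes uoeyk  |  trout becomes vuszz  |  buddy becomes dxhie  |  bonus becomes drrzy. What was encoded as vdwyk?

taste

Letter i (0-indexed) is shifted by i+2, so successive shifts are 2, 3, 4, ….
Decoding vdwyk: v−2=t, d−3=a, w−4=s, y−5=t, k−6=e.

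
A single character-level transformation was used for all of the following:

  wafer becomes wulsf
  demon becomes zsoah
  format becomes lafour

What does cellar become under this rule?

gsvvuf

w(22)→w(22) and a(0)→u(20) fit y≡19x+20 (mod 26); the inverse of 19 mod 26 is 11. Treating letters as 0–25, the rule is x ↦ 19x + 20 (mod 26).
Applying it to cellar: c(2)→19·2+20≡6=g; e(4)→19·4+20≡18=s; l(11)→19·11+20≡21=v; l(11)→19·11+20≡21=v; a(0)→19·0+20≡20=u; r(17)→19·17+20≡5=f (all mod 26).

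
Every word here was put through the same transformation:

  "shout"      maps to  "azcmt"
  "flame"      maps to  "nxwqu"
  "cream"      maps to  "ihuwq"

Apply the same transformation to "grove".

ghcfu

s(18)→a(0) and h(7)→z(25) fit y≡19x+22 (mod 26); the inverse of 19 mod 26 is 11. This is an affine cipher: with a=0,…,z=25, each position x becomes (19x+22) mod 26.
For grove: g(6)→19·6+22≡6=g; r(17)→19·17+22≡7=h; o(14)→19·14+22≡2=c; v(21)→19·21+22≡5=f; e(4)→19·4+22≡20=u (all mod 26).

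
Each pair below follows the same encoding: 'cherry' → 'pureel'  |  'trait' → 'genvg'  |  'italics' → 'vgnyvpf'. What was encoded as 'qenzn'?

Compare letters: c→p is +13, h→u is +13, e→r is +13 — a constant shift. Each letter is shifted forward by 13 in the alphabet (a Caesar shift of +13).
Decoding qenzn: q−13=d, e−13=r, n−13=a, z−13=m, n−13=a.

drama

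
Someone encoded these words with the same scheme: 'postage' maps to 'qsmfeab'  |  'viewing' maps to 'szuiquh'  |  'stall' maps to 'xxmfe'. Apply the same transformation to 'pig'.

Two steps: reverse the string, then apply a Caesar shift of +12.
Applying it to pig: reverse → gip; then shift: g+12=s, i+12=u, p+12=b.

sub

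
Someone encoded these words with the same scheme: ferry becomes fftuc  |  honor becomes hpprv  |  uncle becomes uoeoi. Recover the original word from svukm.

In ferry: f→f is +0, e→f is +1, r→t is +2, r→u is +3 — the shift increases by 1 each position. The shift increases by 1 at each position, starting from +0: 0, 1, 2, ….
Decoding svukm: s−0=s, v−1=u, u−2=s, k−3=h, m−4=i.

sushi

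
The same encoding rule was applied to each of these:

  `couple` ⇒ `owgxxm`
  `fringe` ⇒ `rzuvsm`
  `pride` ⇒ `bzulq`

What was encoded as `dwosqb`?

rocket

Shifts by position in couple: pos 0: c→o (+12), pos 1: o→w (+8), pos 2: u→g (+12), pos 3: p→x (+8) — repeating every 2. It's a Vigenère-style cipher with numeric key [12,8]: position i shifts by key[i mod 2].
Reversing it on dwosqb: d−12=r, w−8=o, o−12=c, s−8=k, q−12=e, b−8=t.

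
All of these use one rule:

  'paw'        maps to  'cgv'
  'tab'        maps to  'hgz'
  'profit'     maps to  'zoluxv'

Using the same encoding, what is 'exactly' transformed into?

The output letters match the input read backwards, each shifted +6: paw reversed is wap. Two steps: reverse the string, then apply a Caesar shift of +6.
Applying it to exactly: reverse → yltcaxe; then shift: y+6=e, l+6=r, t+6=z, c+6=i, a+6=g, x+6=d, e+6=k.

erzigdk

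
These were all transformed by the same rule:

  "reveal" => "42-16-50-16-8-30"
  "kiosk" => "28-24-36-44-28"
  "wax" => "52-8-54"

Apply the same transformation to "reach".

42-16-8-12-22

r(#18)→42 and e(#5)→16: differences scale by 2, so n = 2·pos + 6. Each letter becomes 2×(its alphabet position, a=1..z=26) + 6.
Applying it to reach: r=18→42, e=5→16, a=1→8, c=3→12, h=8→22.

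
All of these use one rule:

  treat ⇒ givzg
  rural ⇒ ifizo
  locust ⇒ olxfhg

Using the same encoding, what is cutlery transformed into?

Each letter is replaced by its mirror in the alphabet: a↔z, b↔y, c↔x, and so on (the Atbash cipher).
Applying it to cutlery: c↔x, u↔f, t↔g, l↔o, e↔v, r↔i, y↔b.

xfgovib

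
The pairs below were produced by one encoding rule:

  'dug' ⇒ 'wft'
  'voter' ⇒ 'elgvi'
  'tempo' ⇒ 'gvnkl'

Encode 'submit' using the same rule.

hfynrg

Each pair mirrors across the alphabet (d↔w, u↔f, g↔t): positions sum to 25. Each letter is replaced by its mirror in the alphabet: a↔z, b↔y, c↔x, and so on (the Atbash cipher).
For submit: s↔h, u↔f, b↔y, m↔n, i↔r, t↔g.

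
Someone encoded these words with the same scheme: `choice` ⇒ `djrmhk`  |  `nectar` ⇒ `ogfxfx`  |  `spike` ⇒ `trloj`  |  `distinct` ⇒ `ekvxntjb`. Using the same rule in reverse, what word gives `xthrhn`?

wrench

In choice: c→d is +1, h→j is +2, o→r is +3, i→m is +4 — the shift increases by 1 each position. The shift increases by 1 at each position, starting from +1: 1, 2, 3, ….
Reversing it on xthrhn: x−1=w, t−2=r, h−3=e, r−4=n, h−5=c, n−6=h.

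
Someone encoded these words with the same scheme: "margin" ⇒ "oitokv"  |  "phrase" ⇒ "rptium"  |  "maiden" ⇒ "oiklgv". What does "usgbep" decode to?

Shifts by position in margin: pos 0: m→o (+2), pos 1: a→i (+8), pos 2: r→t (+2), pos 3: g→o (+8) — repeating every 2. The shifts repeat in a cycle of length 2: positions 0,1,… shift by +2, +8, then the pattern repeats.
Reversing it on usgbep: u−2=s, s−8=k, g−2=e, b−8=t, e−2=c, p−8=h.

sketch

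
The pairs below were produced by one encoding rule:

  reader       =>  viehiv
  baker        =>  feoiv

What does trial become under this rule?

Compare letters: r→v is +4, e→i is +4, a→e is +4 — a constant shift. It's a constant shift of +4 (ROT4).
Applying it to trial: t+4=x, r+4=v, i+4=m, a+4=e, l+4=p.

xvmep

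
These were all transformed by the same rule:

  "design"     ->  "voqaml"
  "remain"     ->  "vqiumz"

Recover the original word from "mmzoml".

The output letters match the input read backwards, each shifted +8: design reversed is ngised. Read the word backwards and shift each letter +8.
Undoing it on mmzoml: shift back: m−8=e, m−8=e, z−8=r, o−8=g, m−8=e, l−8=d → eerged; then reverse → degree.

degree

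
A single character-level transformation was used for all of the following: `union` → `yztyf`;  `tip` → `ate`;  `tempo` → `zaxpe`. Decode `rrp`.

The word is reversed, then every letter is shifted forward by 11.
Decoding rrp: shift back: r−11=g, r−11=g, p−11=e → gge; then reverse → egg.

egg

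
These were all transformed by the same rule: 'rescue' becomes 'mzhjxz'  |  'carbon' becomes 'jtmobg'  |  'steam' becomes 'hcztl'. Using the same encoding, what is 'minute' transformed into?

r(17)→m(12) and e(4)→z(25) fit y≡21x+19 (mod 26); the inverse of 21 mod 26 is 5. This is an affine cipher: with a=0,…,z=25, each position x becomes (21x+19) mod 26.
On minute: m(12)→21·12+19≡11=l; i(8)→21·8+19≡5=f; n(13)→21·13+19≡6=g; u(20)→21·20+19≡23=x; t(19)→21·19+19≡2=c; e(4)→21·4+19≡25=z (all mod 26).

lfgxcz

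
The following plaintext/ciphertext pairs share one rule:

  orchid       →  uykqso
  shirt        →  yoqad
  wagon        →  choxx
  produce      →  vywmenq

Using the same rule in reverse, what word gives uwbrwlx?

optimal

In orchid: o→u is +6, r→y is +7, c→k is +8, h→q is +9 — the shift increases by 1 each position. Each letter shifts forward by (position + 6), i.e. 6, 7, 8, … — the shift grows by one for each successive letter.
Reversing it on uwbrwlx: u−6=o, w−7=p, b−8=t, r−9=i, w−10=m, l−11=a, x−12=l.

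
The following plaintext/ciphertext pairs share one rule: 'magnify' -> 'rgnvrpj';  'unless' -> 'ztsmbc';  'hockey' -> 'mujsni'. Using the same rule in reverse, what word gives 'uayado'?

The shift increases by 1 at each position, starting from +5: 5, 6, 7, ….
Reversing it on uayado: u−5=p, a−6=u, y−7=r, a−8=s, d−9=u, o−10=e.

pursue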